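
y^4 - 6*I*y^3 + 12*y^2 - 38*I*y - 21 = (y - 7*I)*(y - I)^2*(y + 3*I)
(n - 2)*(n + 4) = n^2 + 2*n - 8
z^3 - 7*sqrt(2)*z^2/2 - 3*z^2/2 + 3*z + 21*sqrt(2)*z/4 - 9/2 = (z - 3/2)*(z - 3*sqrt(2))*(z - sqrt(2)/2)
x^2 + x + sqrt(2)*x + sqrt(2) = (x + 1)*(x + sqrt(2))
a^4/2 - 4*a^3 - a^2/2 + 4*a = a*(a/2 + 1/2)*(a - 8)*(a - 1)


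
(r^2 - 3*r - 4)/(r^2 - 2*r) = (r^2 - 3*r - 4)/(r*(r - 2))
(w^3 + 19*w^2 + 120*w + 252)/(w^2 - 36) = (w^2 + 13*w + 42)/(w - 6)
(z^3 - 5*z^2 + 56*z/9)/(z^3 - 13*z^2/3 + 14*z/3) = (z - 8/3)/(z - 2)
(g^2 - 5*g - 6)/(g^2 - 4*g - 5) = (g - 6)/(g - 5)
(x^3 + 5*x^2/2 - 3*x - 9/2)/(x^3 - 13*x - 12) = (x - 3/2)/(x - 4)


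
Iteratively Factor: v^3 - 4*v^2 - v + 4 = (v - 1)*(v^2 - 3*v - 4) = (v - 4)*(v - 1)*(v + 1)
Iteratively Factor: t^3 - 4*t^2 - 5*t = (t + 1)*(t^2 - 5*t) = (t - 5)*(t + 1)*(t)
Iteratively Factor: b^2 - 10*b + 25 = (b - 5)*(b - 5)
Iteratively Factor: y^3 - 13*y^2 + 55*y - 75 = (y - 3)*(y^2 - 10*y + 25) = (y - 5)*(y - 3)*(y - 5)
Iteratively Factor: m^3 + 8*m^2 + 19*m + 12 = (m + 1)*(m^2 + 7*m + 12) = (m + 1)*(m + 4)*(m + 3)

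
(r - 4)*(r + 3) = r^2 - r - 12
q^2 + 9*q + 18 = (q + 3)*(q + 6)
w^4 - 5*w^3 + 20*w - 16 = (w - 4)*(w - 2)*(w - 1)*(w + 2)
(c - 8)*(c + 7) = c^2 - c - 56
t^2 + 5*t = t*(t + 5)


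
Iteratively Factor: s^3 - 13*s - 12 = (s - 4)*(s^2 + 4*s + 3) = (s - 4)*(s + 1)*(s + 3)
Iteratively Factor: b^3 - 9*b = (b)*(b^2 - 9) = b*(b + 3)*(b - 3)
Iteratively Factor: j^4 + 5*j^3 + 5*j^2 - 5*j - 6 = (j - 1)*(j^3 + 6*j^2 + 11*j + 6) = (j - 1)*(j + 2)*(j^2 + 4*j + 3) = (j - 1)*(j + 2)*(j + 3)*(j + 1)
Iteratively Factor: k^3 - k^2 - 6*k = (k - 3)*(k^2 + 2*k) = (k - 3)*(k + 2)*(k)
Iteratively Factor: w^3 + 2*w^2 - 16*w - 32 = (w - 4)*(w^2 + 6*w + 8) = (w - 4)*(w + 4)*(w + 2)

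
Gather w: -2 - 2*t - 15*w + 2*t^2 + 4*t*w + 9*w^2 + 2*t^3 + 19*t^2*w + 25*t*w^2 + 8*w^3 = 2*t^3 + 2*t^2 - 2*t + 8*w^3 + w^2*(25*t + 9) + w*(19*t^2 + 4*t - 15) - 2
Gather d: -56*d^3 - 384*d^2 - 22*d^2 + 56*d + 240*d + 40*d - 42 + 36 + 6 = -56*d^3 - 406*d^2 + 336*d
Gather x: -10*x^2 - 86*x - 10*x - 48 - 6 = -10*x^2 - 96*x - 54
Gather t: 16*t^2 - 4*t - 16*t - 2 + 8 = 16*t^2 - 20*t + 6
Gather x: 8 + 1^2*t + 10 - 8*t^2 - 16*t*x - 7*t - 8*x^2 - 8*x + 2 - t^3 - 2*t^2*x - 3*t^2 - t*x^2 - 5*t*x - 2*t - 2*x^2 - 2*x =-t^3 - 11*t^2 - 8*t + x^2*(-t - 10) + x*(-2*t^2 - 21*t - 10) + 20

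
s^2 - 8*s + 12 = (s - 6)*(s - 2)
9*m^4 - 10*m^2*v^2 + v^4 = (-3*m + v)*(-m + v)*(m + v)*(3*m + v)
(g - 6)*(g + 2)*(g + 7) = g^3 + 3*g^2 - 40*g - 84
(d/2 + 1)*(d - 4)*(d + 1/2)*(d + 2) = d^4/2 + d^3/4 - 6*d^2 - 11*d - 4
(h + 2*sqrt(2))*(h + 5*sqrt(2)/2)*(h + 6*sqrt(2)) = h^3 + 21*sqrt(2)*h^2/2 + 64*h + 60*sqrt(2)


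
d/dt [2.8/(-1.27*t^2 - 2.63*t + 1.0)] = (7.112*t + 7.364)/(1.27*t^2 + 2.63*t - 1.0)^2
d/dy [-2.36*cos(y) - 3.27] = 2.36*sin(y)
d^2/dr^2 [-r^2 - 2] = -2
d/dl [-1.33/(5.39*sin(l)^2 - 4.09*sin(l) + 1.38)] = (14.3374*sin(l) - 5.4397)*cos(l)/(5.39*sin(l)^2 - 4.09*sin(l) + 1.38)^2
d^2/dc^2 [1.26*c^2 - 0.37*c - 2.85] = 2.52000000000000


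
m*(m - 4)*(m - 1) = m^3 - 5*m^2 + 4*m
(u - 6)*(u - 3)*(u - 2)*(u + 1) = u^4 - 10*u^3 + 25*u^2 - 36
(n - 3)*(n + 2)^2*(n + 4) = n^4 + 5*n^3 - 4*n^2 - 44*n - 48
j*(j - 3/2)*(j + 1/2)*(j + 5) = j^4 + 4*j^3 - 23*j^2/4 - 15*j/4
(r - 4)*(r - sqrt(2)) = r^2 - 4*r - sqrt(2)*r + 4*sqrt(2)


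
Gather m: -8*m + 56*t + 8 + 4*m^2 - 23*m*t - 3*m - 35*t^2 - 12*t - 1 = 4*m^2 + m*(-23*t - 11) - 35*t^2 + 44*t + 7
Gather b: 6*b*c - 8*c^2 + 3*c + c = 6*b*c - 8*c^2 + 4*c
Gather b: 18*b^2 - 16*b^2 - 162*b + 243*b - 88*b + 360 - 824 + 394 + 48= 2*b^2 - 7*b - 22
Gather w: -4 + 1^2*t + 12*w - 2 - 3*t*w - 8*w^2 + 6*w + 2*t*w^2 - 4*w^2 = t + w^2*(2*t - 12) + w*(18 - 3*t) - 6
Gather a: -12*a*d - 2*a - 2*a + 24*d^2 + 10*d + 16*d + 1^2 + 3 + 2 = a*(-12*d - 4) + 24*d^2 + 26*d + 6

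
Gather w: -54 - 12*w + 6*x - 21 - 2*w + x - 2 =-14*w + 7*x - 77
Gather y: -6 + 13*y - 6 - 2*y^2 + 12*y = -2*y^2 + 25*y - 12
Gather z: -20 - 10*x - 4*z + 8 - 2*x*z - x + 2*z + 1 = -11*x + z*(-2*x - 2) - 11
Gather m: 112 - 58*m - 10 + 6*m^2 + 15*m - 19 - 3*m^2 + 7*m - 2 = 3*m^2 - 36*m + 81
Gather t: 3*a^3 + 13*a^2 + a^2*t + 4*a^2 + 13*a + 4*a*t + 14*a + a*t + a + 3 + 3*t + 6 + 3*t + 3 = 3*a^3 + 17*a^2 + 28*a + t*(a^2 + 5*a + 6) + 12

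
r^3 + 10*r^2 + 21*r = r*(r + 3)*(r + 7)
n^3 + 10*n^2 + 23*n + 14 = (n + 1)*(n + 2)*(n + 7)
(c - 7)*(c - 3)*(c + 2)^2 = c^4 - 6*c^3 - 15*c^2 + 44*c + 84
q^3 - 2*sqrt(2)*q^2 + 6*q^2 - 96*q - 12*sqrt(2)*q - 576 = (q + 6)*(q - 8*sqrt(2))*(q + 6*sqrt(2))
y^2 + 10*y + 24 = (y + 4)*(y + 6)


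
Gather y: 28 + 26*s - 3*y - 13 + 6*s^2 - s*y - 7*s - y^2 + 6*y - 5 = 6*s^2 + 19*s - y^2 + y*(3 - s) + 10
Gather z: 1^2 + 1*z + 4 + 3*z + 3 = 4*z + 8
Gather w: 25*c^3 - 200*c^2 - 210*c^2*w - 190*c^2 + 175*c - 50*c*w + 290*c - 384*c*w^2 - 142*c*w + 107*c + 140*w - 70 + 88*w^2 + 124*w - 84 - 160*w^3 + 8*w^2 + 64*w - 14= 25*c^3 - 390*c^2 + 572*c - 160*w^3 + w^2*(96 - 384*c) + w*(-210*c^2 - 192*c + 328) - 168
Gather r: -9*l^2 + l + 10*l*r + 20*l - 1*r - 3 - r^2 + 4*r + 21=-9*l^2 + 21*l - r^2 + r*(10*l + 3) + 18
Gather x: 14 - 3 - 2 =9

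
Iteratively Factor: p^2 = (p)*(p)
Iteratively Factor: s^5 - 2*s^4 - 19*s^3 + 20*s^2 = (s - 1)*(s^4 - s^3 - 20*s^2) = s*(s - 1)*(s^3 - s^2 - 20*s) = s^2*(s - 1)*(s^2 - s - 20) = s^2*(s - 5)*(s - 1)*(s + 4)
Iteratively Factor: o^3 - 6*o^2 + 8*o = (o - 4)*(o^2 - 2*o) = (o - 4)*(o - 2)*(o)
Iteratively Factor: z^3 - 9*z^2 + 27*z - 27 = (z - 3)*(z^2 - 6*z + 9) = (z - 3)^2*(z - 3)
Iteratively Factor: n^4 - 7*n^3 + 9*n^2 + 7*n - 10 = (n - 2)*(n^3 - 5*n^2 - n + 5) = (n - 5)*(n - 2)*(n^2 - 1) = (n - 5)*(n - 2)*(n - 1)*(n + 1)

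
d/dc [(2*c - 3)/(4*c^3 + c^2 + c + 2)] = (8*c^3 + 2*c^2 + 2*c - (2*c - 3)*(12*c^2 + 2*c + 1) + 4)/(4*c^3 + c^2 + c + 2)^2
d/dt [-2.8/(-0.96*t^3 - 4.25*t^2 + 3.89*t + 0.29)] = (-8.064*t^2 - 23.8*t + 10.892)/(0.96*t^3 + 4.25*t^2 - 3.89*t - 0.29)^2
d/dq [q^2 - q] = 2*q - 1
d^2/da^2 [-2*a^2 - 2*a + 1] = -4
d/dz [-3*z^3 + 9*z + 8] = 9 - 9*z^2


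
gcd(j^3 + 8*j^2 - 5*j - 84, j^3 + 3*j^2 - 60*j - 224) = j^2 + 11*j + 28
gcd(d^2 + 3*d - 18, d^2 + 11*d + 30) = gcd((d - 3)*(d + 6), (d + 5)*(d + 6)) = d + 6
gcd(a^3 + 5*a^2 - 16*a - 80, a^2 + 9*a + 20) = a^2 + 9*a + 20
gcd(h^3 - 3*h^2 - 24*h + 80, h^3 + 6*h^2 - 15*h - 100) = h^2 + h - 20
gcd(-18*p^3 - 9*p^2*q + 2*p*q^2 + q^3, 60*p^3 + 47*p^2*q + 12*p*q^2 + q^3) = 3*p + q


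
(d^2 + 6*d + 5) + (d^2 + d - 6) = 2*d^2 + 7*d - 1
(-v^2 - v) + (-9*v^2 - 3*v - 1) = -10*v^2 - 4*v - 1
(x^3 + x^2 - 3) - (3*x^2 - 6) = x^3 - 2*x^2 + 3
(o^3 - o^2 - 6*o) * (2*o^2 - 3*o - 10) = 2*o^5 - 5*o^4 - 19*o^3 + 28*o^2 + 60*o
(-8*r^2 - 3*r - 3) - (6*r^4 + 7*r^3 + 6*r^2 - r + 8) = -6*r^4 - 7*r^3 - 14*r^2 - 2*r - 11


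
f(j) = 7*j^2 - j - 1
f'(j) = 14*j - 1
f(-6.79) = 328.52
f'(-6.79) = -96.06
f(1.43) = 11.88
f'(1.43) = 19.02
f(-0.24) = -0.36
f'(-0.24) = -4.36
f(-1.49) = 16.03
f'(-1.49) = -21.86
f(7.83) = 420.33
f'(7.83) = 108.62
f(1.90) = 22.37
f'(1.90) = 25.60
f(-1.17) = 9.75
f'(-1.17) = -17.38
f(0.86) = 3.32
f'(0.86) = 11.04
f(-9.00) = 575.00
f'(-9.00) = -127.00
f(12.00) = 995.00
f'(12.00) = 167.00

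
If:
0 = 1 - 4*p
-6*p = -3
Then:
No Solution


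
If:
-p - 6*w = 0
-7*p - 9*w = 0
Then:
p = 0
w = 0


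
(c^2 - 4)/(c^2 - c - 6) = (c - 2)/(c - 3)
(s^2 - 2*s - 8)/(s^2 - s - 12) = (s + 2)/(s + 3)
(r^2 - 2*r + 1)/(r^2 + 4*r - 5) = (r - 1)/(r + 5)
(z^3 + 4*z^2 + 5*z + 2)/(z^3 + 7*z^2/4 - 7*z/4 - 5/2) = 4*(z + 1)/(4*z - 5)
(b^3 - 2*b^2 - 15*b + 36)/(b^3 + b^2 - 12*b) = (b - 3)/b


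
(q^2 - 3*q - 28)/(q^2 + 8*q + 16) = (q - 7)/(q + 4)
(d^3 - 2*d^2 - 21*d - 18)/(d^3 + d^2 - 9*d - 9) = (d - 6)/(d - 3)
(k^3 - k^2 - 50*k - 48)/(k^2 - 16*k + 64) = (k^2 + 7*k + 6)/(k - 8)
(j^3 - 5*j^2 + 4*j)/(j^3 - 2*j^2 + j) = (j - 4)/(j - 1)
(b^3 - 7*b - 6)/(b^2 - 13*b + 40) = (b^3 - 7*b - 6)/(b^2 - 13*b + 40)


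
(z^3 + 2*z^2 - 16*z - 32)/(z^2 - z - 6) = (z^2 - 16)/(z - 3)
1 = 1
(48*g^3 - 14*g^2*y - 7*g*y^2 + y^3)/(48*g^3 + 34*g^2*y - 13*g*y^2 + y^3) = (-6*g^2 + g*y + y^2)/(-6*g^2 - 5*g*y + y^2)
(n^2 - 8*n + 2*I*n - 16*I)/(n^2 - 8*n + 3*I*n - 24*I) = (n + 2*I)/(n + 3*I)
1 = 1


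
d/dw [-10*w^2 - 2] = -20*w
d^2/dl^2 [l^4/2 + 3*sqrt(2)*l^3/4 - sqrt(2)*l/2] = 3*l*(4*l + 3*sqrt(2))/2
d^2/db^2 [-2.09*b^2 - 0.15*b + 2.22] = -4.18000000000000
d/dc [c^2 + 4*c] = 2*c + 4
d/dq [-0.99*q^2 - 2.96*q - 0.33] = -1.98*q - 2.96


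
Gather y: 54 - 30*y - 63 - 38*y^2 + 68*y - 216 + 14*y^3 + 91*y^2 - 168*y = 14*y^3 + 53*y^2 - 130*y - 225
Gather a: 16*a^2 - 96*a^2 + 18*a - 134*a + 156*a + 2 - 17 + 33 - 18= -80*a^2 + 40*a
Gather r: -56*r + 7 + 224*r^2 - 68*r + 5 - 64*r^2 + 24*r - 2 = 160*r^2 - 100*r + 10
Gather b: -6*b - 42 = -6*b - 42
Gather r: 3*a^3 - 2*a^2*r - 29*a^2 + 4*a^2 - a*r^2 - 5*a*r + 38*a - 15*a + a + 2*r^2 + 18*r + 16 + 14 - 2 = 3*a^3 - 25*a^2 + 24*a + r^2*(2 - a) + r*(-2*a^2 - 5*a + 18) + 28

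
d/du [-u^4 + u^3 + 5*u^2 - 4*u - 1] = -4*u^3 + 3*u^2 + 10*u - 4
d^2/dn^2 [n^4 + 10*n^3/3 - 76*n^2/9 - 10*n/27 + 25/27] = 12*n^2 + 20*n - 152/9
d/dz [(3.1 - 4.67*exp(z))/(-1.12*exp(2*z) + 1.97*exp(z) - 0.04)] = (-5.2304*exp(2*z) + 6.944*exp(z) - 5.9202)*exp(z)/(1.2544*exp(4*z) - 4.4128*exp(3*z) + 3.9705*exp(2*z) - 0.1576*exp(z) + 0.0016)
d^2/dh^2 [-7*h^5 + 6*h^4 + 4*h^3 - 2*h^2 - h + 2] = -140*h^3 + 72*h^2 + 24*h - 4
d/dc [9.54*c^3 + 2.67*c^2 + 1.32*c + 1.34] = 28.62*c^2 + 5.34*c + 1.32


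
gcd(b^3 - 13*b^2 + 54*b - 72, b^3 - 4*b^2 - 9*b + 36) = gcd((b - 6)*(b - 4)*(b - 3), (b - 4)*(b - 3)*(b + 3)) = b^2 - 7*b + 12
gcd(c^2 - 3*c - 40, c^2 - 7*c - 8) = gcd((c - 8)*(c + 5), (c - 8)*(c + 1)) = c - 8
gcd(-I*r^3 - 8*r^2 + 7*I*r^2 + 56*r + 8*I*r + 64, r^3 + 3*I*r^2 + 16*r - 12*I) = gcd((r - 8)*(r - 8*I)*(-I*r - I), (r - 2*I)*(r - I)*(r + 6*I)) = 1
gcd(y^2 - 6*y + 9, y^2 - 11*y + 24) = y - 3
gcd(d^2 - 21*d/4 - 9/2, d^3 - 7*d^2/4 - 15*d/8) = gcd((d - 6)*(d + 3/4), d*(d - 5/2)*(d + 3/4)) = d + 3/4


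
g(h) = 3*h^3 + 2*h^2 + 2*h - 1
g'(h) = 9*h^2 + 4*h + 2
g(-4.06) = -176.92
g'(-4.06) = 134.11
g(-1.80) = -15.62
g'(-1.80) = 23.96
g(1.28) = 11.13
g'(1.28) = 21.87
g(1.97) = 33.64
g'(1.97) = 44.81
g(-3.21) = -86.04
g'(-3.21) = 81.90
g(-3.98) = -166.41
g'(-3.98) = 128.64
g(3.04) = 107.85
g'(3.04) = 97.33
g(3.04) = 107.85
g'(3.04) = 97.33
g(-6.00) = -589.00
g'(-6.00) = 302.00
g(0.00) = -1.00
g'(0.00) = 2.00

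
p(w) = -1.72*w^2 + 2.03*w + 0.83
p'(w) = 2.03 - 3.44*w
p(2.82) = -7.12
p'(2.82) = -7.67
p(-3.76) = -31.12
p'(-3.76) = 14.96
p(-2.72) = -17.42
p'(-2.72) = 11.39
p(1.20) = 0.79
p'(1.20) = -2.10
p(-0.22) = 0.30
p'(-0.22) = 2.79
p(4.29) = -22.12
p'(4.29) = -12.73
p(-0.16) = 0.46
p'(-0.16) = 2.58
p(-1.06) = -3.25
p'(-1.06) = 5.68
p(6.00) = -48.91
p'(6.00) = -18.61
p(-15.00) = -416.62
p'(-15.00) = 53.63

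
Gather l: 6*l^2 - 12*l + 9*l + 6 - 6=6*l^2 - 3*l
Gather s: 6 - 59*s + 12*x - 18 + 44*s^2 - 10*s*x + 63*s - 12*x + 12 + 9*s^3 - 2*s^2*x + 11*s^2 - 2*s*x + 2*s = 9*s^3 + s^2*(55 - 2*x) + s*(6 - 12*x)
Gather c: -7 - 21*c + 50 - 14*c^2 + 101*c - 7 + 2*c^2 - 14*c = -12*c^2 + 66*c + 36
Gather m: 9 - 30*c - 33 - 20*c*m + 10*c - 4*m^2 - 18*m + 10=-20*c - 4*m^2 + m*(-20*c - 18) - 14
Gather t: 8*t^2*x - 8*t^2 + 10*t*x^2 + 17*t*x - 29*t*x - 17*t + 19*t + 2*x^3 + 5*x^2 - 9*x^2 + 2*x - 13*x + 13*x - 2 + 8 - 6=t^2*(8*x - 8) + t*(10*x^2 - 12*x + 2) + 2*x^3 - 4*x^2 + 2*x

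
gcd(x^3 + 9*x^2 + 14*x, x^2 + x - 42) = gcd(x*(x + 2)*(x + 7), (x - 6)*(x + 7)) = x + 7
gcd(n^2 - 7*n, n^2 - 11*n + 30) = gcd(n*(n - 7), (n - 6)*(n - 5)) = 1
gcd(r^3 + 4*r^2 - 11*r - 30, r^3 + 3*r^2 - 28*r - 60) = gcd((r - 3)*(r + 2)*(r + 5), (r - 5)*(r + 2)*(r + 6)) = r + 2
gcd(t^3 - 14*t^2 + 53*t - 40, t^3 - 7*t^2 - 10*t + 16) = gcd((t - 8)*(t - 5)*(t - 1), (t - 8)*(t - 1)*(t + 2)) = t^2 - 9*t + 8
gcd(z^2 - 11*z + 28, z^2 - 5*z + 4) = z - 4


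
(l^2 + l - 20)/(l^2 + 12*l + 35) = (l - 4)/(l + 7)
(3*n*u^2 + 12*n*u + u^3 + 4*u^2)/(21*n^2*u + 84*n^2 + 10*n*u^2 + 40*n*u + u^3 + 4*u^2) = u/(7*n + u)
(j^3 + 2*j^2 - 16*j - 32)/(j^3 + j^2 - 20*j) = (j^2 + 6*j + 8)/(j*(j + 5))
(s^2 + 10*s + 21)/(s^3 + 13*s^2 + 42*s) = (s + 3)/(s*(s + 6))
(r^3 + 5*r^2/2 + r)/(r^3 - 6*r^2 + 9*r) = (r^2 + 5*r/2 + 1)/(r^2 - 6*r + 9)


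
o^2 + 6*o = o*(o + 6)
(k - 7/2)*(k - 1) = k^2 - 9*k/2 + 7/2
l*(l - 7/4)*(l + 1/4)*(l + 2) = l^4 + l^3/2 - 55*l^2/16 - 7*l/8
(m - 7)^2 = m^2 - 14*m + 49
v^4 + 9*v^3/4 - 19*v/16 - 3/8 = (v - 3/4)*(v + 1/2)^2*(v + 2)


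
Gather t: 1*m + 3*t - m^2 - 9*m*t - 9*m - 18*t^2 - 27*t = -m^2 - 8*m - 18*t^2 + t*(-9*m - 24)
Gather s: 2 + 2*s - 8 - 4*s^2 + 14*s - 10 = -4*s^2 + 16*s - 16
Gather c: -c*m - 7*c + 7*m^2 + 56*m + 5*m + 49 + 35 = c*(-m - 7) + 7*m^2 + 61*m + 84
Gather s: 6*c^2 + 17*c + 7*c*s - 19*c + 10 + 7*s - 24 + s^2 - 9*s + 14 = 6*c^2 - 2*c + s^2 + s*(7*c - 2)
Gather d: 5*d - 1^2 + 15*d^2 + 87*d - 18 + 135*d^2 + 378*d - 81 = 150*d^2 + 470*d - 100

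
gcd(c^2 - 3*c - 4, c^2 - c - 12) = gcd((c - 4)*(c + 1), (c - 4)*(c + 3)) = c - 4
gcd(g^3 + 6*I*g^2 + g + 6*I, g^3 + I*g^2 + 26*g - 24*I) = g^2 + 5*I*g + 6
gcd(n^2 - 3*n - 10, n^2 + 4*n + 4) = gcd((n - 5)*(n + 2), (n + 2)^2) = n + 2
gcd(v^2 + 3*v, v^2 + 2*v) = v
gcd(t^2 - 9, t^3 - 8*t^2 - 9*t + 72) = t^2 - 9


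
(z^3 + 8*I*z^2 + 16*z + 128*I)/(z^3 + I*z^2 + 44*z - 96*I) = (z + 4*I)/(z - 3*I)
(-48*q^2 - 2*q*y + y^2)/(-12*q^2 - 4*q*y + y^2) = (48*q^2 + 2*q*y - y^2)/(12*q^2 + 4*q*y - y^2)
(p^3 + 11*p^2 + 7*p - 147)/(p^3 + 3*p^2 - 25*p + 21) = (p + 7)/(p - 1)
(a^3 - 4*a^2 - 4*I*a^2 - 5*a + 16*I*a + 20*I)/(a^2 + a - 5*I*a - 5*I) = (a^2 - a*(5 + 4*I) + 20*I)/(a - 5*I)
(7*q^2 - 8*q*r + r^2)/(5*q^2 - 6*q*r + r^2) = (7*q - r)/(5*q - r)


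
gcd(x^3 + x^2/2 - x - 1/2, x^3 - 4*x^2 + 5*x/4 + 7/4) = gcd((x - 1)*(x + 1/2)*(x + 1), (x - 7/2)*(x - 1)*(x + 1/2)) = x^2 - x/2 - 1/2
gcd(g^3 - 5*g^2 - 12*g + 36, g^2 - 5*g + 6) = g - 2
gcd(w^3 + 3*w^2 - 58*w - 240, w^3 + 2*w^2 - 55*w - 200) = w^2 - 3*w - 40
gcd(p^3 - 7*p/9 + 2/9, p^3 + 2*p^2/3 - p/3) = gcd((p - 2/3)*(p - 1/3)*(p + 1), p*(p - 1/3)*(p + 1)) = p^2 + 2*p/3 - 1/3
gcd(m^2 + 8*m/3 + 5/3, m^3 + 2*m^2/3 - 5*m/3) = m + 5/3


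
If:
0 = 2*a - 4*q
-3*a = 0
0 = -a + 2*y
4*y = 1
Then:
No Solution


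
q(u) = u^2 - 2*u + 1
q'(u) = 2*u - 2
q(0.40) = 0.36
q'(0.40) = -1.20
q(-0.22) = 1.49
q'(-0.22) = -2.44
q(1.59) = 0.35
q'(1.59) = 1.18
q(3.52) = 6.35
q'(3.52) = 5.04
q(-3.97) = 24.70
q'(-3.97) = -9.94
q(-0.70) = 2.89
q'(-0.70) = -3.40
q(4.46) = 11.97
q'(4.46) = 6.92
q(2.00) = 1.00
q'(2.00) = 2.00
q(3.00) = 4.00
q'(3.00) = 4.00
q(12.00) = 121.00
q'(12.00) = 22.00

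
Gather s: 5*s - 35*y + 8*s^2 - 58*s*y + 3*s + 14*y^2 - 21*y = 8*s^2 + s*(8 - 58*y) + 14*y^2 - 56*y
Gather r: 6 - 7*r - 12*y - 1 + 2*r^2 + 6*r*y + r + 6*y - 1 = 2*r^2 + r*(6*y - 6) - 6*y + 4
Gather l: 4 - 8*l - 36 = -8*l - 32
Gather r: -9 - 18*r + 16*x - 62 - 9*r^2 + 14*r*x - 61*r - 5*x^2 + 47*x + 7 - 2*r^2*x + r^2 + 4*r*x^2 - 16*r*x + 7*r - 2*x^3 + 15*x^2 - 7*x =r^2*(-2*x - 8) + r*(4*x^2 - 2*x - 72) - 2*x^3 + 10*x^2 + 56*x - 64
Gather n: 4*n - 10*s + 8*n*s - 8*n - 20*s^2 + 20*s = n*(8*s - 4) - 20*s^2 + 10*s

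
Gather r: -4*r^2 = -4*r^2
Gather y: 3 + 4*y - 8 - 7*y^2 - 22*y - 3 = -7*y^2 - 18*y - 8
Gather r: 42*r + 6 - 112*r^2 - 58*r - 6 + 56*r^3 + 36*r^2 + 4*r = 56*r^3 - 76*r^2 - 12*r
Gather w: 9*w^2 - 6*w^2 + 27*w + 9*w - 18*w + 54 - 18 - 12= 3*w^2 + 18*w + 24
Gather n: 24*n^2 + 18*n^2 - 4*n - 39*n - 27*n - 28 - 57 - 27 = 42*n^2 - 70*n - 112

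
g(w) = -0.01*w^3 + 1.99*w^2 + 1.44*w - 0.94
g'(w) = -0.03*w^2 + 3.98*w + 1.44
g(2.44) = 14.28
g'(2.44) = 10.97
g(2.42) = 14.06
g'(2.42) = 10.90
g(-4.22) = 29.17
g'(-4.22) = -15.89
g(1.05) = 2.75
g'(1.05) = 5.59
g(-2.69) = 9.78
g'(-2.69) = -9.48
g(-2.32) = 6.56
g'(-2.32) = -7.96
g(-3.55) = 19.47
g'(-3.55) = -13.07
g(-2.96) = 12.49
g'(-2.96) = -10.60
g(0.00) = -0.94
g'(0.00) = 1.44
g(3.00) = 21.02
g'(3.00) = 13.11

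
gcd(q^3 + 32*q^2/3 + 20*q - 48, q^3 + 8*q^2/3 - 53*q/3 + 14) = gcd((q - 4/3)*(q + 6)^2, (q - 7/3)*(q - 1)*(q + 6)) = q + 6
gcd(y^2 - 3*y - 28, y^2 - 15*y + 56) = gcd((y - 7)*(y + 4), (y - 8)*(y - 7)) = y - 7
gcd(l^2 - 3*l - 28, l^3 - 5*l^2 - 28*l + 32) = l + 4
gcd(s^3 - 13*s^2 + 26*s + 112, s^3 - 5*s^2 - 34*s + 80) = s - 8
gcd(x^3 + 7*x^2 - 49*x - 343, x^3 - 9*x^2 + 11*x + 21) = x - 7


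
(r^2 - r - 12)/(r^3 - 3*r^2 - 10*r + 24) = 1/(r - 2)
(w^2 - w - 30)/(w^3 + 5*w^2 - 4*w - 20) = (w - 6)/(w^2 - 4)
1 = 1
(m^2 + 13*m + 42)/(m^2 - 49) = (m + 6)/(m - 7)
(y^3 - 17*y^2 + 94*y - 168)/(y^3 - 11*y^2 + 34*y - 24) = (y - 7)/(y - 1)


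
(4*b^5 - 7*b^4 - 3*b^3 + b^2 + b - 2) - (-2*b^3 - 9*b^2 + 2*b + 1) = 4*b^5 - 7*b^4 - b^3 + 10*b^2 - b - 3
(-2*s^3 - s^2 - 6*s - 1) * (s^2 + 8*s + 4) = -2*s^5 - 17*s^4 - 22*s^3 - 53*s^2 - 32*s - 4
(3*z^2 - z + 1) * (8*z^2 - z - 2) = 24*z^4 - 11*z^3 + 3*z^2 + z - 2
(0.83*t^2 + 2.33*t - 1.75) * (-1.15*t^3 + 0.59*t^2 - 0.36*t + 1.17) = -0.9545*t^5 - 2.1898*t^4 + 3.0884*t^3 - 0.9002*t^2 + 3.3561*t - 2.0475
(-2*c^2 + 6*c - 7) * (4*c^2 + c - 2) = -8*c^4 + 22*c^3 - 18*c^2 - 19*c + 14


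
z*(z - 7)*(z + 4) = z^3 - 3*z^2 - 28*z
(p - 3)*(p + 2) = p^2 - p - 6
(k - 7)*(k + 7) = k^2 - 49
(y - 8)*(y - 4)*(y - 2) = y^3 - 14*y^2 + 56*y - 64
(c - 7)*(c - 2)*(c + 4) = c^3 - 5*c^2 - 22*c + 56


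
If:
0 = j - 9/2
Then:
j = 9/2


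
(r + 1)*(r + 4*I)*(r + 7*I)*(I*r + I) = I*r^4 - 11*r^3 + 2*I*r^3 - 22*r^2 - 27*I*r^2 - 11*r - 56*I*r - 28*I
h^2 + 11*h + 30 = (h + 5)*(h + 6)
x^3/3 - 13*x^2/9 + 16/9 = (x/3 + 1/3)*(x - 4)*(x - 4/3)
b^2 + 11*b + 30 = (b + 5)*(b + 6)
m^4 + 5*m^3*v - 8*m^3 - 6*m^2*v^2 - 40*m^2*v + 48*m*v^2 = m*(m - 8)*(m - v)*(m + 6*v)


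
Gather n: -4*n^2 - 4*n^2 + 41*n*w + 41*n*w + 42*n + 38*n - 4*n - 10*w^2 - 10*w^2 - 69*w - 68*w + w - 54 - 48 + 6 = -8*n^2 + n*(82*w + 76) - 20*w^2 - 136*w - 96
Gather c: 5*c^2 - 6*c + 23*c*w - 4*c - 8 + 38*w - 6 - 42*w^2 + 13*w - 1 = 5*c^2 + c*(23*w - 10) - 42*w^2 + 51*w - 15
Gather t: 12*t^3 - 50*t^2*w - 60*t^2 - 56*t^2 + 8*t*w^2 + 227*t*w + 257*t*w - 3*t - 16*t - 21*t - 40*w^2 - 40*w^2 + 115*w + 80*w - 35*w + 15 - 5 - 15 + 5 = 12*t^3 + t^2*(-50*w - 116) + t*(8*w^2 + 484*w - 40) - 80*w^2 + 160*w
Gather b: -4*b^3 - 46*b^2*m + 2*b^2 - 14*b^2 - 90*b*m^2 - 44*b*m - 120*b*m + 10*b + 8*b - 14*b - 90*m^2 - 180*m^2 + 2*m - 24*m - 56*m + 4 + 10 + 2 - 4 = -4*b^3 + b^2*(-46*m - 12) + b*(-90*m^2 - 164*m + 4) - 270*m^2 - 78*m + 12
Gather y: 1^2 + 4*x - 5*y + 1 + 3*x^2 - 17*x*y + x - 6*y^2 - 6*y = 3*x^2 + 5*x - 6*y^2 + y*(-17*x - 11) + 2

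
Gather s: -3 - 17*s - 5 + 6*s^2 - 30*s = 6*s^2 - 47*s - 8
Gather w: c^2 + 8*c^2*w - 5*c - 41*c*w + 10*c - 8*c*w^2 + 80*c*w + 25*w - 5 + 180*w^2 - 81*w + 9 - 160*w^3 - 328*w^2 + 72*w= c^2 + 5*c - 160*w^3 + w^2*(-8*c - 148) + w*(8*c^2 + 39*c + 16) + 4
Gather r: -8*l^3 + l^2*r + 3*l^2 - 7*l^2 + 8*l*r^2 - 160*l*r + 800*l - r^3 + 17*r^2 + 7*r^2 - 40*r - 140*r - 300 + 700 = -8*l^3 - 4*l^2 + 800*l - r^3 + r^2*(8*l + 24) + r*(l^2 - 160*l - 180) + 400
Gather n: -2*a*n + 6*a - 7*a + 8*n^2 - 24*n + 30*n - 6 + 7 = -a + 8*n^2 + n*(6 - 2*a) + 1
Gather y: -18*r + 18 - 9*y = -18*r - 9*y + 18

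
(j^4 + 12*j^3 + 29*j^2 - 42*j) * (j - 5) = j^5 + 7*j^4 - 31*j^3 - 187*j^2 + 210*j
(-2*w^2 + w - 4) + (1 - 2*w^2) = -4*w^2 + w - 3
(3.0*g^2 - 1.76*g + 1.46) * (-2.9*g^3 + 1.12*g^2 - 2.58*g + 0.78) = -8.7*g^5 + 8.464*g^4 - 13.9452*g^3 + 8.516*g^2 - 5.1396*g + 1.1388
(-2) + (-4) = -6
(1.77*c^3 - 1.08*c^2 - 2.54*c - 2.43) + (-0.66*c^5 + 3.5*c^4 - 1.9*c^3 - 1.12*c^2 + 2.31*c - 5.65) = -0.66*c^5 + 3.5*c^4 - 0.13*c^3 - 2.2*c^2 - 0.23*c - 8.08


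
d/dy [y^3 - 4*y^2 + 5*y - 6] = 3*y^2 - 8*y + 5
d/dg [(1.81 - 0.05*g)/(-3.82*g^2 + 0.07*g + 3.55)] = (-0.191*g^2 + 13.8284*g - 0.3042)/(14.5924*g^4 - 0.5348*g^3 - 27.1171*g^2 + 0.497*g + 12.6025)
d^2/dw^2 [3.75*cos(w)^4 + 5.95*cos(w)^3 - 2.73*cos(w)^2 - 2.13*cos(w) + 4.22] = -60.0*cos(w)^4 - 53.55*cos(w)^3 + 55.92*cos(w)^2 + 37.83*cos(w) - 5.46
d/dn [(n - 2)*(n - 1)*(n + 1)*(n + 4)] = 4*n^3 + 6*n^2 - 18*n - 2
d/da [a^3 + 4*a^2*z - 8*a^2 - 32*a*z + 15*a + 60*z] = 3*a^2 + 8*a*z - 16*a - 32*z + 15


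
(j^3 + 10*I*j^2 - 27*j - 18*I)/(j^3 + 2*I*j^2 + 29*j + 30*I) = (j + 3*I)/(j - 5*I)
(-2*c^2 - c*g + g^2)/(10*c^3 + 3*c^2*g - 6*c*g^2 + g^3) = -1/(5*c - g)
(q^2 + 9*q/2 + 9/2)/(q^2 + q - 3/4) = 2*(q + 3)/(2*q - 1)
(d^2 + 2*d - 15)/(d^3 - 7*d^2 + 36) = (d + 5)/(d^2 - 4*d - 12)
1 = 1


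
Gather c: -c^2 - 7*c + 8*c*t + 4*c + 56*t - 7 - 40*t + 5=-c^2 + c*(8*t - 3) + 16*t - 2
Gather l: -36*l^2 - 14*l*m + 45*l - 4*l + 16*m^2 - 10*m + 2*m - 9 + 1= -36*l^2 + l*(41 - 14*m) + 16*m^2 - 8*m - 8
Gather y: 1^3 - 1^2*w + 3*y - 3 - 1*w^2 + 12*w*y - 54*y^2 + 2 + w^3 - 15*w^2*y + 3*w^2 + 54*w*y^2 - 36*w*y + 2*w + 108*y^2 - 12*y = w^3 + 2*w^2 + w + y^2*(54*w + 54) + y*(-15*w^2 - 24*w - 9)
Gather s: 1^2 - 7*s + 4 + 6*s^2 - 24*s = 6*s^2 - 31*s + 5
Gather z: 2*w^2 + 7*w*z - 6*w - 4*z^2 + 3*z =2*w^2 - 6*w - 4*z^2 + z*(7*w + 3)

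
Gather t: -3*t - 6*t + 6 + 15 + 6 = 27 - 9*t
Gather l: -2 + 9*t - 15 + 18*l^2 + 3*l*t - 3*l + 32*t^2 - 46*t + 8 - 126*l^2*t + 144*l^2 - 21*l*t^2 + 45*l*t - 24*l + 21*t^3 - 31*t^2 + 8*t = l^2*(162 - 126*t) + l*(-21*t^2 + 48*t - 27) + 21*t^3 + t^2 - 29*t - 9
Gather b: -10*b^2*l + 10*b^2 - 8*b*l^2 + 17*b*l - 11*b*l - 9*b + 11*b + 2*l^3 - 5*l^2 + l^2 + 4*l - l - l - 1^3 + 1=b^2*(10 - 10*l) + b*(-8*l^2 + 6*l + 2) + 2*l^3 - 4*l^2 + 2*l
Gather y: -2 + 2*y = 2*y - 2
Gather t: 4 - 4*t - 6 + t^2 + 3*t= t^2 - t - 2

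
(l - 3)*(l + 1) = l^2 - 2*l - 3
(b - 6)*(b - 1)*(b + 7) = b^3 - 43*b + 42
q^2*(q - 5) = q^3 - 5*q^2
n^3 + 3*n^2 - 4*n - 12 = (n - 2)*(n + 2)*(n + 3)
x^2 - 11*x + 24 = (x - 8)*(x - 3)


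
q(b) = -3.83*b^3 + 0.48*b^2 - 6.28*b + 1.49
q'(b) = -11.49*b^2 + 0.96*b - 6.28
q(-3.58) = 205.86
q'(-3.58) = -156.98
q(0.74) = -4.45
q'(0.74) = -11.86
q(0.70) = -3.98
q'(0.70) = -11.24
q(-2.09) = 51.68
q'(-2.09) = -58.48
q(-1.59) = 28.08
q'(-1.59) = -36.85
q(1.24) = -12.86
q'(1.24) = -22.76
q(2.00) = -39.79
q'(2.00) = -50.32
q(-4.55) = 400.77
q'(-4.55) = -248.52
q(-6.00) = 883.73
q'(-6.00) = -425.68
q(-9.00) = 2888.96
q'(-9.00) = -945.61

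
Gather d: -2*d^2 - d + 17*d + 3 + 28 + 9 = -2*d^2 + 16*d + 40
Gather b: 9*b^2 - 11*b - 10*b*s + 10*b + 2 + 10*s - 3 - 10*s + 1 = 9*b^2 + b*(-10*s - 1)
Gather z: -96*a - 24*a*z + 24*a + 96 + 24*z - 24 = -72*a + z*(24 - 24*a) + 72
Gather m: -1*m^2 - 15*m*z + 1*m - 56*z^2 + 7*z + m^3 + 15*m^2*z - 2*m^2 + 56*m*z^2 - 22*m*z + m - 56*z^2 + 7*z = m^3 + m^2*(15*z - 3) + m*(56*z^2 - 37*z + 2) - 112*z^2 + 14*z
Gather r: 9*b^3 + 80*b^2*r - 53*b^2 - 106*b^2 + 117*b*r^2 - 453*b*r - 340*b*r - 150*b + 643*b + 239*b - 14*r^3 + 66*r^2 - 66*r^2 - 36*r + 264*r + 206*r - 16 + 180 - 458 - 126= 9*b^3 - 159*b^2 + 117*b*r^2 + 732*b - 14*r^3 + r*(80*b^2 - 793*b + 434) - 420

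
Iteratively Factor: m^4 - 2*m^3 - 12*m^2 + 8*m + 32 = (m + 2)*(m^3 - 4*m^2 - 4*m + 16) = (m + 2)^2*(m^2 - 6*m + 8) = (m - 4)*(m + 2)^2*(m - 2)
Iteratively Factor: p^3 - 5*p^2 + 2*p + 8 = (p - 4)*(p^2 - p - 2) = (p - 4)*(p + 1)*(p - 2)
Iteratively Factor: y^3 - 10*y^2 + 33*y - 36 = (y - 4)*(y^2 - 6*y + 9) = (y - 4)*(y - 3)*(y - 3)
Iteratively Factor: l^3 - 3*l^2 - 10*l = (l)*(l^2 - 3*l - 10) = l*(l - 5)*(l + 2)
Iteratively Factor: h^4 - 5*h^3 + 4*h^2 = (h - 4)*(h^3 - h^2) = h*(h - 4)*(h^2 - h) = h^2*(h - 4)*(h - 1)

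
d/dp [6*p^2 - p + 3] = 12*p - 1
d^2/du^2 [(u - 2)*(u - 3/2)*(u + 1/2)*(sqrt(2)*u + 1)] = 12*sqrt(2)*u^2 - 18*sqrt(2)*u + 6*u - 6 + 5*sqrt(2)/2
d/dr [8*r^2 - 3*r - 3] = 16*r - 3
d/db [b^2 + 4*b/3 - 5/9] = 2*b + 4/3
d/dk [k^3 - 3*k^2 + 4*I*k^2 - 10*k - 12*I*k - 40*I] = 3*k^2 + k*(-6 + 8*I) - 10 - 12*I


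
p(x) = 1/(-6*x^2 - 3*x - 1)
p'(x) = (12*x + 3)/(-6*x^2 - 3*x - 1)^2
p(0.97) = -0.10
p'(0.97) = 0.16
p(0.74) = -0.15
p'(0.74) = 0.28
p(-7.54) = -0.00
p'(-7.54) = -0.00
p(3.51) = -0.01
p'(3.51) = 0.01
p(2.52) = -0.02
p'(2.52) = 0.02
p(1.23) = -0.07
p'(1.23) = 0.09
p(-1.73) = -0.07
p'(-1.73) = -0.09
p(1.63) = -0.05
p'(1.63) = 0.05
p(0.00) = -1.00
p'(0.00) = 3.00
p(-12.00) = 0.00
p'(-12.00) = 0.00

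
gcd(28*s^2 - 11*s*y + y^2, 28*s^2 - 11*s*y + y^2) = 28*s^2 - 11*s*y + y^2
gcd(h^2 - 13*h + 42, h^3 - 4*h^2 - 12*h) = h - 6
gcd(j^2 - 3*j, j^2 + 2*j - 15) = j - 3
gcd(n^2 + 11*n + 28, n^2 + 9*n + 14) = n + 7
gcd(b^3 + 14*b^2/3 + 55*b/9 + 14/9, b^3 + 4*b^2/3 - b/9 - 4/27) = b + 1/3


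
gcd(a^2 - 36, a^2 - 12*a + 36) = a - 6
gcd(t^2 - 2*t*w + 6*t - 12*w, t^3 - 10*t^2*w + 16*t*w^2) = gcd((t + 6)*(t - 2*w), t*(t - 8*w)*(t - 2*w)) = t - 2*w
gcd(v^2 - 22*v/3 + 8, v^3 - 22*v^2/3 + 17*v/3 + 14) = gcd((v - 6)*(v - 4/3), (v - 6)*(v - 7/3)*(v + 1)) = v - 6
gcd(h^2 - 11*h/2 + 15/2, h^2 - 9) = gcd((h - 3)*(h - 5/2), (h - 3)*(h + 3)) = h - 3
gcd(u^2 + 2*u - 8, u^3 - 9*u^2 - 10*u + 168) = u + 4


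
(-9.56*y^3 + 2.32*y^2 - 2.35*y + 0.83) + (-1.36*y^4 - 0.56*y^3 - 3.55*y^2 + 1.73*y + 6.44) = -1.36*y^4 - 10.12*y^3 - 1.23*y^2 - 0.62*y + 7.27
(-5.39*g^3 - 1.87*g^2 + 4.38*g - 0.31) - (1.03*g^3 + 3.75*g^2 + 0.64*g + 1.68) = -6.42*g^3 - 5.62*g^2 + 3.74*g - 1.99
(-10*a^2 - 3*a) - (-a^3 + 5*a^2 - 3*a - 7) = a^3 - 15*a^2 + 7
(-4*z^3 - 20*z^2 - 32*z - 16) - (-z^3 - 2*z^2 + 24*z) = -3*z^3 - 18*z^2 - 56*z - 16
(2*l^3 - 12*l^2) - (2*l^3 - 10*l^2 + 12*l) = -2*l^2 - 12*l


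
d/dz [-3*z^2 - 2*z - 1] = -6*z - 2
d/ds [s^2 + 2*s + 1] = 2*s + 2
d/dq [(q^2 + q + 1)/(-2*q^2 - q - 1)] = q*(q + 2)/(4*q^4 + 4*q^3 + 5*q^2 + 2*q + 1)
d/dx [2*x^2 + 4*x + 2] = 4*x + 4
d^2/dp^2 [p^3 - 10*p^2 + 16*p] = 6*p - 20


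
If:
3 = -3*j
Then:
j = -1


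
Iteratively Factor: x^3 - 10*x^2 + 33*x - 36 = (x - 3)*(x^2 - 7*x + 12) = (x - 3)^2*(x - 4)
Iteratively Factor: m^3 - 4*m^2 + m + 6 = (m - 3)*(m^2 - m - 2) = (m - 3)*(m + 1)*(m - 2)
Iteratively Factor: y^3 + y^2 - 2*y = (y + 2)*(y^2 - y) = (y - 1)*(y + 2)*(y)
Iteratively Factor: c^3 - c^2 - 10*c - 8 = (c - 4)*(c^2 + 3*c + 2) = (c - 4)*(c + 2)*(c + 1)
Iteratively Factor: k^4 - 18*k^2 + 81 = (k + 3)*(k^3 - 3*k^2 - 9*k + 27) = (k + 3)^2*(k^2 - 6*k + 9) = (k - 3)*(k + 3)^2*(k - 3)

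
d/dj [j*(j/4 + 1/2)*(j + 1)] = 3*j^2/4 + 3*j/2 + 1/2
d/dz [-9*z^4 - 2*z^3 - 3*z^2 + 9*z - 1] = -36*z^3 - 6*z^2 - 6*z + 9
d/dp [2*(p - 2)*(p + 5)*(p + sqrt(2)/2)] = 6*p^2 + 2*sqrt(2)*p + 12*p - 20 + 3*sqrt(2)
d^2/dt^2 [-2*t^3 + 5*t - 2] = -12*t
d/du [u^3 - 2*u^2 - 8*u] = 3*u^2 - 4*u - 8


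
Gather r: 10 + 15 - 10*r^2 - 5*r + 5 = -10*r^2 - 5*r + 30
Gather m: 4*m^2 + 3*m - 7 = 4*m^2 + 3*m - 7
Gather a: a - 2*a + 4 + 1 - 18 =-a - 13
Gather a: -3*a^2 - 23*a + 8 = -3*a^2 - 23*a + 8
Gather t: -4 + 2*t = 2*t - 4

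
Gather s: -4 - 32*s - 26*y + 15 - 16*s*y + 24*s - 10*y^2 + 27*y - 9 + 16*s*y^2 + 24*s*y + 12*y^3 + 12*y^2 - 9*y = s*(16*y^2 + 8*y - 8) + 12*y^3 + 2*y^2 - 8*y + 2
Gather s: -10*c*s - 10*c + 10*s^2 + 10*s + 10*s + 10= -10*c + 10*s^2 + s*(20 - 10*c) + 10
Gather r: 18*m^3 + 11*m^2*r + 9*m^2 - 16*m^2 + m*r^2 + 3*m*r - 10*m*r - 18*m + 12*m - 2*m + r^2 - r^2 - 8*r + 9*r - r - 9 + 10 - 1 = 18*m^3 - 7*m^2 + m*r^2 - 8*m + r*(11*m^2 - 7*m)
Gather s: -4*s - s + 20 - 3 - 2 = 15 - 5*s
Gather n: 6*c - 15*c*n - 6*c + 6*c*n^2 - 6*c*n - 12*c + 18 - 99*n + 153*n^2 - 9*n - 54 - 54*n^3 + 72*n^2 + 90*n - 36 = -12*c - 54*n^3 + n^2*(6*c + 225) + n*(-21*c - 18) - 72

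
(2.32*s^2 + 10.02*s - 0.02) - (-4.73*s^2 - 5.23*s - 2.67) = 7.05*s^2 + 15.25*s + 2.65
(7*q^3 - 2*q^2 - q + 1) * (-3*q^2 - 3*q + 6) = -21*q^5 - 15*q^4 + 51*q^3 - 12*q^2 - 9*q + 6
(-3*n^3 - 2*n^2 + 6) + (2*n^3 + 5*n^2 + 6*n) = -n^3 + 3*n^2 + 6*n + 6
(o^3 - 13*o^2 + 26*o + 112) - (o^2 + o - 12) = o^3 - 14*o^2 + 25*o + 124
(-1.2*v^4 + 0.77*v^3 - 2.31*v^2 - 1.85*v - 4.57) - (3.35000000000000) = -1.2*v^4 + 0.77*v^3 - 2.31*v^2 - 1.85*v - 7.92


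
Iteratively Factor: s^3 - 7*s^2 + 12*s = (s - 4)*(s^2 - 3*s) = s*(s - 4)*(s - 3)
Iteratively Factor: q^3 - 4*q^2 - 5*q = (q - 5)*(q^2 + q) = q*(q - 5)*(q + 1)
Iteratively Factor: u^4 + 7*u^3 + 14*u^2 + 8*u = (u + 1)*(u^3 + 6*u^2 + 8*u) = (u + 1)*(u + 4)*(u^2 + 2*u) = (u + 1)*(u + 2)*(u + 4)*(u)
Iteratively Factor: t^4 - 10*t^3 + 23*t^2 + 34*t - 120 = (t - 4)*(t^3 - 6*t^2 - t + 30) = (t - 4)*(t + 2)*(t^2 - 8*t + 15) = (t - 5)*(t - 4)*(t + 2)*(t - 3)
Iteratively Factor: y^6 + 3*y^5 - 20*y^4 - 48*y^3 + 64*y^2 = (y - 4)*(y^5 + 7*y^4 + 8*y^3 - 16*y^2) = (y - 4)*(y + 4)*(y^4 + 3*y^3 - 4*y^2) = y*(y - 4)*(y + 4)*(y^3 + 3*y^2 - 4*y) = y*(y - 4)*(y + 4)^2*(y^2 - y) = y*(y - 4)*(y - 1)*(y + 4)^2*(y)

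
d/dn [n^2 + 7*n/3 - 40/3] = 2*n + 7/3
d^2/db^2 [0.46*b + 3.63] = 0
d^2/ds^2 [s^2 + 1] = 2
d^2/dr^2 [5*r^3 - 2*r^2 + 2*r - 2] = 30*r - 4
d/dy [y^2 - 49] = 2*y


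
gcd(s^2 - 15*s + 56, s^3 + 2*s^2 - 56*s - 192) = s - 8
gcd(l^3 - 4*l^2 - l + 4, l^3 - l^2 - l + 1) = l^2 - 1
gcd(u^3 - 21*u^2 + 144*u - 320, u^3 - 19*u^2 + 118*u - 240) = u^2 - 13*u + 40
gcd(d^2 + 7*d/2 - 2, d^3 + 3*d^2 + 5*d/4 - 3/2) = d - 1/2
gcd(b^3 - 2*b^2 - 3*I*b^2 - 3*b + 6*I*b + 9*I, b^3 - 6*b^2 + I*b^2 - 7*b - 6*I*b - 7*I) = b + 1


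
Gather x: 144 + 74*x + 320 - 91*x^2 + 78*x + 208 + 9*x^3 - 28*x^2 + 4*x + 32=9*x^3 - 119*x^2 + 156*x + 704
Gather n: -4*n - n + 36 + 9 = 45 - 5*n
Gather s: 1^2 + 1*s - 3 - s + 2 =0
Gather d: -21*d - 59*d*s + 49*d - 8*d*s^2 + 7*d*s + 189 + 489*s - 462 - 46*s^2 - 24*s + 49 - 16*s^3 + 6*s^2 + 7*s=d*(-8*s^2 - 52*s + 28) - 16*s^3 - 40*s^2 + 472*s - 224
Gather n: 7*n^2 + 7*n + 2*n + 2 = 7*n^2 + 9*n + 2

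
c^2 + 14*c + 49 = (c + 7)^2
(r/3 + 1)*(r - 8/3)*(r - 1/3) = r^3/3 - 73*r/27 + 8/9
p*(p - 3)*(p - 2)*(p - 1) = p^4 - 6*p^3 + 11*p^2 - 6*p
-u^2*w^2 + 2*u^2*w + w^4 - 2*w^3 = w*(-u + w)*(u + w)*(w - 2)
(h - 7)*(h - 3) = h^2 - 10*h + 21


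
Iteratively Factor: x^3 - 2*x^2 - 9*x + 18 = (x - 3)*(x^2 + x - 6) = (x - 3)*(x + 3)*(x - 2)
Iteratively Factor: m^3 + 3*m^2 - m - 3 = (m + 1)*(m^2 + 2*m - 3) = (m - 1)*(m + 1)*(m + 3)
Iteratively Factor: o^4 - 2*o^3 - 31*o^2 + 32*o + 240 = (o - 5)*(o^3 + 3*o^2 - 16*o - 48) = (o - 5)*(o - 4)*(o^2 + 7*o + 12) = (o - 5)*(o - 4)*(o + 3)*(o + 4)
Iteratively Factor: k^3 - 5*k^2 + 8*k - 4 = (k - 2)*(k^2 - 3*k + 2) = (k - 2)^2*(k - 1)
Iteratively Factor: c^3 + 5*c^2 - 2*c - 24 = (c + 4)*(c^2 + c - 6) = (c + 3)*(c + 4)*(c - 2)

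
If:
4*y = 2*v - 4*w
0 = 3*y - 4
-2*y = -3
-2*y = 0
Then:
No Solution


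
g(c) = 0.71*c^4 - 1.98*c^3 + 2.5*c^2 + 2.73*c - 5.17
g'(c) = 2.84*c^3 - 5.94*c^2 + 5.0*c + 2.73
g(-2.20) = 38.64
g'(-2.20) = -67.26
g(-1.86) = 19.64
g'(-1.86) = -45.40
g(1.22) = -0.14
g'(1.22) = 5.15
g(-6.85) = 2293.07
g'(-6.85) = -1223.07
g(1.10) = -0.74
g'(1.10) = 4.82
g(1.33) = 0.45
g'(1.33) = 5.55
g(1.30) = 0.28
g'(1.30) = 5.43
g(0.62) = -2.88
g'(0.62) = 4.22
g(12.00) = 11688.71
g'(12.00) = 4114.89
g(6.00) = 593.69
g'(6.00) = 432.33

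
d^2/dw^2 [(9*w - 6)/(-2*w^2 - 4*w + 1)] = 12*(-8*(w + 1)^2*(3*w - 2) + (9*w + 4)*(2*w^2 + 4*w - 1))/(2*w^2 + 4*w - 1)^3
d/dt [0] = 0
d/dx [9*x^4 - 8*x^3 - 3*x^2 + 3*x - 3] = 36*x^3 - 24*x^2 - 6*x + 3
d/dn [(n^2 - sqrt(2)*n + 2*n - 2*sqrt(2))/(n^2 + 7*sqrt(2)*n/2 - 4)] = (-4*n^2 + 9*sqrt(2)*n^2 - 16*n + 8*sqrt(2)*n + 8*sqrt(2) + 12)/(2*n^4 + 14*sqrt(2)*n^3 + 33*n^2 - 56*sqrt(2)*n + 32)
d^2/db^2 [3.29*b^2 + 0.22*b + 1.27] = 6.58000000000000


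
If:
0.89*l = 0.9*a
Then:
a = 0.988888888888889*l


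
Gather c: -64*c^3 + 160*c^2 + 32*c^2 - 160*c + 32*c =-64*c^3 + 192*c^2 - 128*c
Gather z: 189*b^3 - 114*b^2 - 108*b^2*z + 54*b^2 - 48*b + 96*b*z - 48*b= 189*b^3 - 60*b^2 - 96*b + z*(-108*b^2 + 96*b)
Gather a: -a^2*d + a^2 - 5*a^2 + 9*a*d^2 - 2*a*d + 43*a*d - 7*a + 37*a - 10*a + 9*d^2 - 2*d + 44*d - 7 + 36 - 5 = a^2*(-d - 4) + a*(9*d^2 + 41*d + 20) + 9*d^2 + 42*d + 24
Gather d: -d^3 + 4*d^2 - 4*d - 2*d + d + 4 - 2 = -d^3 + 4*d^2 - 5*d + 2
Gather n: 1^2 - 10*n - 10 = -10*n - 9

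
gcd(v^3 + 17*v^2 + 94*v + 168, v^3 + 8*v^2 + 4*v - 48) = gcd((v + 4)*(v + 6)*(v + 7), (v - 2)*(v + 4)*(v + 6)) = v^2 + 10*v + 24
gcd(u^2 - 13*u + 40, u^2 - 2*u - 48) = u - 8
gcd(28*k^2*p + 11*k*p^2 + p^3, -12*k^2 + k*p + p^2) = 4*k + p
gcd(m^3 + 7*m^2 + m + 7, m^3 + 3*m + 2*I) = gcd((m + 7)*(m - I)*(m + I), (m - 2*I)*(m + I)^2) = m + I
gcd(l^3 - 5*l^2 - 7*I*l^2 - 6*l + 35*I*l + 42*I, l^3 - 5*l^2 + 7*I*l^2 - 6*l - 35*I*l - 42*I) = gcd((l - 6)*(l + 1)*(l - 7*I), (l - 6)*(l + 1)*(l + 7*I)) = l^2 - 5*l - 6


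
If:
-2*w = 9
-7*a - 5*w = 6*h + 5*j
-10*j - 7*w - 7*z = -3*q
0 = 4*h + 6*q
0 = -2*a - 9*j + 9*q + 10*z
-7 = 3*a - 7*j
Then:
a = 1211/446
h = -1089/892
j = 965/446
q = 363/446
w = -9/2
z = 392/223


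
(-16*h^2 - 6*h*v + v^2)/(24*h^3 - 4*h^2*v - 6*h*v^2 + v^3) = (-8*h + v)/(12*h^2 - 8*h*v + v^2)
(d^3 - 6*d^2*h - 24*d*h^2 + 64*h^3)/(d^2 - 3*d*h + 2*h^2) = (d^2 - 4*d*h - 32*h^2)/(d - h)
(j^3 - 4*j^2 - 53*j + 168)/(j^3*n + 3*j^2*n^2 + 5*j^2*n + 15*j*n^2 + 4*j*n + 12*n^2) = (j^3 - 4*j^2 - 53*j + 168)/(n*(j^3 + 3*j^2*n + 5*j^2 + 15*j*n + 4*j + 12*n))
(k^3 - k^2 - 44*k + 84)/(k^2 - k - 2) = (k^2 + k - 42)/(k + 1)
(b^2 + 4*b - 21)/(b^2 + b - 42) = (b - 3)/(b - 6)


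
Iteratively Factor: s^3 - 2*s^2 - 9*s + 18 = (s - 3)*(s^2 + s - 6) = (s - 3)*(s + 3)*(s - 2)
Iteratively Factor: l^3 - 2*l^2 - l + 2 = (l - 1)*(l^2 - l - 2) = (l - 2)*(l - 1)*(l + 1)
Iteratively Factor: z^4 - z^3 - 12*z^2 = (z)*(z^3 - z^2 - 12*z) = z*(z - 4)*(z^2 + 3*z) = z*(z - 4)*(z + 3)*(z)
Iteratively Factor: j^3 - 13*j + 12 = (j - 1)*(j^2 + j - 12) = (j - 3)*(j - 1)*(j + 4)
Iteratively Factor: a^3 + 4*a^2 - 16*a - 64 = (a - 4)*(a^2 + 8*a + 16) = (a - 4)*(a + 4)*(a + 4)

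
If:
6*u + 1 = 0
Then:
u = -1/6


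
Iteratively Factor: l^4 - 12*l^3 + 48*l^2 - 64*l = (l - 4)*(l^3 - 8*l^2 + 16*l) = (l - 4)^2*(l^2 - 4*l) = l*(l - 4)^2*(l - 4)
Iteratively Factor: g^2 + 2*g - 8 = (g + 4)*(g - 2)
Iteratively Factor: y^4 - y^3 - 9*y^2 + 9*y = (y - 3)*(y^3 + 2*y^2 - 3*y) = (y - 3)*(y - 1)*(y^2 + 3*y) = y*(y - 3)*(y - 1)*(y + 3)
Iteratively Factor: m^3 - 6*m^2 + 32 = (m - 4)*(m^2 - 2*m - 8) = (m - 4)^2*(m + 2)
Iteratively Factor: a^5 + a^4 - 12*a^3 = (a + 4)*(a^4 - 3*a^3) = a*(a + 4)*(a^3 - 3*a^2) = a*(a - 3)*(a + 4)*(a^2) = a^2*(a - 3)*(a + 4)*(a)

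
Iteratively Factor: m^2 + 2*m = (m)*(m + 2)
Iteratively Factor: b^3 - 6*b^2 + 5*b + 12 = (b - 3)*(b^2 - 3*b - 4) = (b - 4)*(b - 3)*(b + 1)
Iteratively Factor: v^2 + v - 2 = (v + 2)*(v - 1)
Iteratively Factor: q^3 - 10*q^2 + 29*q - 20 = (q - 5)*(q^2 - 5*q + 4) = (q - 5)*(q - 1)*(q - 4)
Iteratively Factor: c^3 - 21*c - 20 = (c + 1)*(c^2 - c - 20) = (c + 1)*(c + 4)*(c - 5)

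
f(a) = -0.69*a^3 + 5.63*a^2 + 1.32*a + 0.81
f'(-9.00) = -267.69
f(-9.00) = 947.97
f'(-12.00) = -431.88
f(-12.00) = 1988.01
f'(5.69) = -1.63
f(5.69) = 63.49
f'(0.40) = 5.49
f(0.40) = 2.19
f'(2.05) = 15.70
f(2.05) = 21.23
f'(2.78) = 16.63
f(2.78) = 33.17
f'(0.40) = 5.49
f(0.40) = 2.19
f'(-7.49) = -199.14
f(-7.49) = 596.70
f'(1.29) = 12.40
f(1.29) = 10.40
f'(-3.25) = -57.14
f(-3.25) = 79.67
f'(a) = -2.07*a^2 + 11.26*a + 1.32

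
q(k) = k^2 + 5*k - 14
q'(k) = 2*k + 5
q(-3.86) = -18.40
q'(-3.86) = -2.72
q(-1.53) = -19.31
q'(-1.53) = 1.94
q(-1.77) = -19.72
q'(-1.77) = 1.46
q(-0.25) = -15.19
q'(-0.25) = 4.50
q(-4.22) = -17.29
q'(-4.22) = -3.44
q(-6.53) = -4.01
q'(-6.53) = -8.06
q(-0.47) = -16.13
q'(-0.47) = 4.06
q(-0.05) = -14.25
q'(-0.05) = 4.90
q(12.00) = 190.00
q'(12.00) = 29.00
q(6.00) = 52.00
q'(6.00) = 17.00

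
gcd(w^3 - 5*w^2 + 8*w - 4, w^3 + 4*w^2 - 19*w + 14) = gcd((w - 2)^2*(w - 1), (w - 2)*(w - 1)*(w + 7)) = w^2 - 3*w + 2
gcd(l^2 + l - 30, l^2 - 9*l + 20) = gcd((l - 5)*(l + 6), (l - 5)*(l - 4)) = l - 5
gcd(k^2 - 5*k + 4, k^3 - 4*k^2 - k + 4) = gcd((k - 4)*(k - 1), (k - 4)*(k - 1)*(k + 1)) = k^2 - 5*k + 4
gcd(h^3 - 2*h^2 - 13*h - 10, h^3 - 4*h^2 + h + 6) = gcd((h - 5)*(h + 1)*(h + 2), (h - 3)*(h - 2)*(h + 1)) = h + 1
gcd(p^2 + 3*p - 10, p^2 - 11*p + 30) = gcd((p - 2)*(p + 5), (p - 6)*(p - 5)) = 1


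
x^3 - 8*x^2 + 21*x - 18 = (x - 3)^2*(x - 2)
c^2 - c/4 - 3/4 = (c - 1)*(c + 3/4)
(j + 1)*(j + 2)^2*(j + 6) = j^4 + 11*j^3 + 38*j^2 + 52*j + 24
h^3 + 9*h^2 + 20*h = h*(h + 4)*(h + 5)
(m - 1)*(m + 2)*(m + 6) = m^3 + 7*m^2 + 4*m - 12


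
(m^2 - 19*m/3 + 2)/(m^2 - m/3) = (m - 6)/m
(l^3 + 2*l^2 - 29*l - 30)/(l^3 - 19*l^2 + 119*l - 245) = (l^2 + 7*l + 6)/(l^2 - 14*l + 49)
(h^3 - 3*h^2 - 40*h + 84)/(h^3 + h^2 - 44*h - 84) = (h - 2)/(h + 2)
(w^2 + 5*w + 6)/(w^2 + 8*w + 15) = (w + 2)/(w + 5)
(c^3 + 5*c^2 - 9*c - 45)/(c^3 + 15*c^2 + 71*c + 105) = (c - 3)/(c + 7)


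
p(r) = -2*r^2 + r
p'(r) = 1 - 4*r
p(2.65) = -11.40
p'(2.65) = -9.60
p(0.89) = -0.69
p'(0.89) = -2.56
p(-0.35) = -0.60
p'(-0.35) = 2.40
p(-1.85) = -8.70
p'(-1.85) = 8.40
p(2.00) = -6.00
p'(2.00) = -7.00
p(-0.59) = -1.29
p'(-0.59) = 3.36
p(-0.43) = -0.80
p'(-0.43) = 2.72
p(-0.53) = -1.09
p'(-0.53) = 3.12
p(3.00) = -15.00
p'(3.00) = -11.00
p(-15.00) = -465.00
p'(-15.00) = 61.00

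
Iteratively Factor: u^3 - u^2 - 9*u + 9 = (u - 1)*(u^2 - 9) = (u - 1)*(u + 3)*(u - 3)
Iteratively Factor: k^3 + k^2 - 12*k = (k + 4)*(k^2 - 3*k) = k*(k + 4)*(k - 3)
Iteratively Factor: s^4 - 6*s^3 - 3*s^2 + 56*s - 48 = (s - 1)*(s^3 - 5*s^2 - 8*s + 48) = (s - 4)*(s - 1)*(s^2 - s - 12) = (s - 4)*(s - 1)*(s + 3)*(s - 4)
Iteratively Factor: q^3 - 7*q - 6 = (q + 1)*(q^2 - q - 6) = (q - 3)*(q + 1)*(q + 2)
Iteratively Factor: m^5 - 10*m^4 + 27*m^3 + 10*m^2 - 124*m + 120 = (m - 2)*(m^4 - 8*m^3 + 11*m^2 + 32*m - 60) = (m - 3)*(m - 2)*(m^3 - 5*m^2 - 4*m + 20) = (m - 5)*(m - 3)*(m - 2)*(m^2 - 4) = (m - 5)*(m - 3)*(m - 2)*(m + 2)*(m - 2)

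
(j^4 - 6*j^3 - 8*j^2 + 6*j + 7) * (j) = j^5 - 6*j^4 - 8*j^3 + 6*j^2 + 7*j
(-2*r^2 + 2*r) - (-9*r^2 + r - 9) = 7*r^2 + r + 9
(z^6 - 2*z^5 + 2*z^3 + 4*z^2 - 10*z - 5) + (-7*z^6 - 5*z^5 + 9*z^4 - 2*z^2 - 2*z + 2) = -6*z^6 - 7*z^5 + 9*z^4 + 2*z^3 + 2*z^2 - 12*z - 3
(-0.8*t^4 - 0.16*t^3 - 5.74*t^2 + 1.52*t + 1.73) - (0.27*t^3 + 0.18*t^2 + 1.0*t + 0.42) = -0.8*t^4 - 0.43*t^3 - 5.92*t^2 + 0.52*t + 1.31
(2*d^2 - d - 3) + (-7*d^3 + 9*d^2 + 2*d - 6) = -7*d^3 + 11*d^2 + d - 9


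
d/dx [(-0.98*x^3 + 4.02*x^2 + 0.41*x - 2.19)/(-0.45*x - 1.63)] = (0.882*x^3 + 2.9832*x^2 - 13.1052*x - 1.6538)/(0.2025*x^2 + 1.467*x + 2.6569)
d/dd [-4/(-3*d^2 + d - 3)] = 4*(1 - 6*d)/(3*d^2 - d + 3)^2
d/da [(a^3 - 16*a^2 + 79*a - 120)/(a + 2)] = 2*(a^3 - 5*a^2 - 32*a + 139)/(a^2 + 4*a + 4)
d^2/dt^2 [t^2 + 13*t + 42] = 2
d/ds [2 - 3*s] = -3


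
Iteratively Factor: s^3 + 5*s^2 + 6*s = (s)*(s^2 + 5*s + 6) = s*(s + 2)*(s + 3)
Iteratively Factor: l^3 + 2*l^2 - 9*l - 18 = (l - 3)*(l^2 + 5*l + 6) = (l - 3)*(l + 3)*(l + 2)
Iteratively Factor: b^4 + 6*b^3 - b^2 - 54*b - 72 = (b + 4)*(b^3 + 2*b^2 - 9*b - 18) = (b + 2)*(b + 4)*(b^2 - 9) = (b + 2)*(b + 3)*(b + 4)*(b - 3)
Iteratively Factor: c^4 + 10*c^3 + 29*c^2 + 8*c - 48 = (c - 1)*(c^3 + 11*c^2 + 40*c + 48) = (c - 1)*(c + 3)*(c^2 + 8*c + 16) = (c - 1)*(c + 3)*(c + 4)*(c + 4)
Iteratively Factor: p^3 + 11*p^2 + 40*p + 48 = (p + 3)*(p^2 + 8*p + 16) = (p + 3)*(p + 4)*(p + 4)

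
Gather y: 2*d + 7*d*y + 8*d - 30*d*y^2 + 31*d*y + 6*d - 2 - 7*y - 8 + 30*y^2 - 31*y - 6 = 16*d + y^2*(30 - 30*d) + y*(38*d - 38) - 16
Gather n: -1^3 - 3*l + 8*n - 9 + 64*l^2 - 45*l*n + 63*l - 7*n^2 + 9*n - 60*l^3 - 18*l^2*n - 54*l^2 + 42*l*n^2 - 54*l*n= -60*l^3 + 10*l^2 + 60*l + n^2*(42*l - 7) + n*(-18*l^2 - 99*l + 17) - 10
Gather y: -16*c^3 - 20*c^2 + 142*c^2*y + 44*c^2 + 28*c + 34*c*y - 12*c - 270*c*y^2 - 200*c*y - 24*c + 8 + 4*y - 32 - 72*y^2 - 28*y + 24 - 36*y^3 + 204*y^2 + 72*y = -16*c^3 + 24*c^2 - 8*c - 36*y^3 + y^2*(132 - 270*c) + y*(142*c^2 - 166*c + 48)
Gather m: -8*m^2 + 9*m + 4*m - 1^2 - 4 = -8*m^2 + 13*m - 5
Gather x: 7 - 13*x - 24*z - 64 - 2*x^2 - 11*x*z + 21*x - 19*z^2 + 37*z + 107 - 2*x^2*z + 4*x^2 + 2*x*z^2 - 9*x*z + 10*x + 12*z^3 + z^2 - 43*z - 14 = x^2*(2 - 2*z) + x*(2*z^2 - 20*z + 18) + 12*z^3 - 18*z^2 - 30*z + 36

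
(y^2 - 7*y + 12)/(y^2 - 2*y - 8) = (y - 3)/(y + 2)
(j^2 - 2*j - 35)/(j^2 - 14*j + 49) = (j + 5)/(j - 7)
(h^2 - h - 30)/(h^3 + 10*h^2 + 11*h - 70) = (h - 6)/(h^2 + 5*h - 14)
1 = 1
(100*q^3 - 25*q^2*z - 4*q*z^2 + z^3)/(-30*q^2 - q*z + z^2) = (20*q^2 - 9*q*z + z^2)/(-6*q + z)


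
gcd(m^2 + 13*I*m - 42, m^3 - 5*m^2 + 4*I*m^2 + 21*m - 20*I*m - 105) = m + 7*I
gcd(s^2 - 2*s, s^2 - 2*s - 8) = 1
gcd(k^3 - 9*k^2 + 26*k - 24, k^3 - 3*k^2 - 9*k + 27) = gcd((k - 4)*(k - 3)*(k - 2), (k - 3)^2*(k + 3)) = k - 3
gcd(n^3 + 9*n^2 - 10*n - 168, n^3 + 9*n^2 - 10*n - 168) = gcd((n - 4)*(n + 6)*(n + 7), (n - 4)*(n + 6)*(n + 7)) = n^3 + 9*n^2 - 10*n - 168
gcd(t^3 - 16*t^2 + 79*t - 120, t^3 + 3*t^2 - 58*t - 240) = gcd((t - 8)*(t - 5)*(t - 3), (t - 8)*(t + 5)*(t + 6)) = t - 8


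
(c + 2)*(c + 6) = c^2 + 8*c + 12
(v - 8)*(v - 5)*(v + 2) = v^3 - 11*v^2 + 14*v + 80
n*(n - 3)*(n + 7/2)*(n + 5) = n^4 + 11*n^3/2 - 8*n^2 - 105*n/2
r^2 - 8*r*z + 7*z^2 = (r - 7*z)*(r - z)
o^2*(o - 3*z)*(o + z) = o^4 - 2*o^3*z - 3*o^2*z^2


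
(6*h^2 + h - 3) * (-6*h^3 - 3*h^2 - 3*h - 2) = -36*h^5 - 24*h^4 - 3*h^3 - 6*h^2 + 7*h + 6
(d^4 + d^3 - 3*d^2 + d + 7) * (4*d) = 4*d^5 + 4*d^4 - 12*d^3 + 4*d^2 + 28*d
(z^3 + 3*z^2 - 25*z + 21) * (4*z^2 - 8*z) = 4*z^5 + 4*z^4 - 124*z^3 + 284*z^2 - 168*z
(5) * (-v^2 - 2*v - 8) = -5*v^2 - 10*v - 40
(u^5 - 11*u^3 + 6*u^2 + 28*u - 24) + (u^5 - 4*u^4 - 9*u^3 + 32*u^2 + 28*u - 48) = 2*u^5 - 4*u^4 - 20*u^3 + 38*u^2 + 56*u - 72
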